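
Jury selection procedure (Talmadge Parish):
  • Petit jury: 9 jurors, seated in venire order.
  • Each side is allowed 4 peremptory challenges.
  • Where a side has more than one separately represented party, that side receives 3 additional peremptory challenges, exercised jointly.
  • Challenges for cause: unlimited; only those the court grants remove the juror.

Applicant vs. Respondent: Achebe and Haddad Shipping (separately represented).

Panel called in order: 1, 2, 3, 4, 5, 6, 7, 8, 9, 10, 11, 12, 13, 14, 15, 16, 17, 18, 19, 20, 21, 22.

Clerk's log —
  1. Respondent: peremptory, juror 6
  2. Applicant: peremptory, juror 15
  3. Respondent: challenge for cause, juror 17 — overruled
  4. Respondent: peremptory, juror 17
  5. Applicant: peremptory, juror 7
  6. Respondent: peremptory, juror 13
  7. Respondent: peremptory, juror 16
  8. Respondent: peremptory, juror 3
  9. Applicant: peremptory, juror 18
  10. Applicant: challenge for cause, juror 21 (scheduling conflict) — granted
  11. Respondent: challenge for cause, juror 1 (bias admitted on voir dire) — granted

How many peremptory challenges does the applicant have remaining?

1

Applicant allotment: 4.
Applicant peremptories used: #15, #7, #18 — 3 (the for-cause on #21 doesn't count).
Remaining: 4 − 3 = 1.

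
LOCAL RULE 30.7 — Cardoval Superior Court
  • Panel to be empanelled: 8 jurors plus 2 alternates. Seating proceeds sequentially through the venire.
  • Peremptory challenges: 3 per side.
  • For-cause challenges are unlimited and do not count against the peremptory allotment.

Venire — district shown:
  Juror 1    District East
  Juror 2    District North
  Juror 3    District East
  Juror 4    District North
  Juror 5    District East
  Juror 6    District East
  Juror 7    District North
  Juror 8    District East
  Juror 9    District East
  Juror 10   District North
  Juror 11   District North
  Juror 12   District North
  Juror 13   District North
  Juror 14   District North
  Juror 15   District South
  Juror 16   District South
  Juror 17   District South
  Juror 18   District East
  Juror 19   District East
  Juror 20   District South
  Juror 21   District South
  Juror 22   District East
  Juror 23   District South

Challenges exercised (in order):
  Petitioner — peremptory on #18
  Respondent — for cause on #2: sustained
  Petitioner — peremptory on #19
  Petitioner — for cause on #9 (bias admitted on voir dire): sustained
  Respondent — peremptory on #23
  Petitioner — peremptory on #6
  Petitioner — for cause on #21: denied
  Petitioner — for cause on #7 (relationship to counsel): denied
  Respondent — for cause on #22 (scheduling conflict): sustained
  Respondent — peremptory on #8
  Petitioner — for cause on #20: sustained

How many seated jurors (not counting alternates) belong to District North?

5

Removed: #2, #6, #8, #9, #18, #19, #20, #22, #23.
Seated jurors 1–8: #1, #3, #4, #5, #7, #10, #11, #12 (alternates #13, #14 not counted).
Of those, in District North: #4, #7, #10, #11, #12 → 5.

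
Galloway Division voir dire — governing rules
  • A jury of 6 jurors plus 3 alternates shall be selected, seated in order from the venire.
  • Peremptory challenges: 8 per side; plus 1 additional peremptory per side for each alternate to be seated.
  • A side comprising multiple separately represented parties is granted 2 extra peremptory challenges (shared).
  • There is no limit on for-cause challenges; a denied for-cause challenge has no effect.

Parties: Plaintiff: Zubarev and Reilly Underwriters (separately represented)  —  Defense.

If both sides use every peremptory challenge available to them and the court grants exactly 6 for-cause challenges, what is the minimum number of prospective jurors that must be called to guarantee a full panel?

Seats to fill: 6 + 3 alternates = 9.
Peremptories — Plaintiff: 8 + 1×3 + 2 = 13; Defense: 8 + 1×3 = 11; total 24.
For-cause removals: 6.
Minimum venire: 9 + 24 + 6 = 39.

39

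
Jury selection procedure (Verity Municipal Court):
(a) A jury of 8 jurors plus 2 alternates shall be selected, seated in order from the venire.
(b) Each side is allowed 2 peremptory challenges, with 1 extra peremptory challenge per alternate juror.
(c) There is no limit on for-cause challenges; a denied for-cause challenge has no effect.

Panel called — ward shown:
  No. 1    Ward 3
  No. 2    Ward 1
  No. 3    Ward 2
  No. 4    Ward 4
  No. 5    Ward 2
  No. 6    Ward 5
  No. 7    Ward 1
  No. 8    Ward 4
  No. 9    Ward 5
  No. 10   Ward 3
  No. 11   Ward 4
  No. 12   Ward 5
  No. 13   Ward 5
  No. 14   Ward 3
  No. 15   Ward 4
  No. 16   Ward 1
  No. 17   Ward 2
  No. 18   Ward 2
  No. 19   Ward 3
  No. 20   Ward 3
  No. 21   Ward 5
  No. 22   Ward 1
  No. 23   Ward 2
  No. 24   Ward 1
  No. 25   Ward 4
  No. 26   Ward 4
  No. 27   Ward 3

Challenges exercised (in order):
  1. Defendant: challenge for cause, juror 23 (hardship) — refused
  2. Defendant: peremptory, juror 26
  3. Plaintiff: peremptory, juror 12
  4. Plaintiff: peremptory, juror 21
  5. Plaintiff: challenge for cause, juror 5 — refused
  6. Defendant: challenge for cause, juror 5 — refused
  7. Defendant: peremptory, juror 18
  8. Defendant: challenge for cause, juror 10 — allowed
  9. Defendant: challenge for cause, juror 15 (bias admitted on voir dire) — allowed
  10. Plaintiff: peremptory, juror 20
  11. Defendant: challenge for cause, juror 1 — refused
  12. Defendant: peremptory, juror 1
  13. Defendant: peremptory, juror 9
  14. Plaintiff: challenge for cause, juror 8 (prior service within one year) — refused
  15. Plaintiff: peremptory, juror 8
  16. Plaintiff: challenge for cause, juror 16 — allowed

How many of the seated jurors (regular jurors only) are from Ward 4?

Removed: #1, #8, #9, #10, #12, #15, #16, #18, #20, #21, #26.
Seated jurors 1–8: #2, #3, #4, #5, #6, #7, #11, #13 (alternates #14, #17 not counted).
Of those, in Ward 4: #4, #11 → 2.

2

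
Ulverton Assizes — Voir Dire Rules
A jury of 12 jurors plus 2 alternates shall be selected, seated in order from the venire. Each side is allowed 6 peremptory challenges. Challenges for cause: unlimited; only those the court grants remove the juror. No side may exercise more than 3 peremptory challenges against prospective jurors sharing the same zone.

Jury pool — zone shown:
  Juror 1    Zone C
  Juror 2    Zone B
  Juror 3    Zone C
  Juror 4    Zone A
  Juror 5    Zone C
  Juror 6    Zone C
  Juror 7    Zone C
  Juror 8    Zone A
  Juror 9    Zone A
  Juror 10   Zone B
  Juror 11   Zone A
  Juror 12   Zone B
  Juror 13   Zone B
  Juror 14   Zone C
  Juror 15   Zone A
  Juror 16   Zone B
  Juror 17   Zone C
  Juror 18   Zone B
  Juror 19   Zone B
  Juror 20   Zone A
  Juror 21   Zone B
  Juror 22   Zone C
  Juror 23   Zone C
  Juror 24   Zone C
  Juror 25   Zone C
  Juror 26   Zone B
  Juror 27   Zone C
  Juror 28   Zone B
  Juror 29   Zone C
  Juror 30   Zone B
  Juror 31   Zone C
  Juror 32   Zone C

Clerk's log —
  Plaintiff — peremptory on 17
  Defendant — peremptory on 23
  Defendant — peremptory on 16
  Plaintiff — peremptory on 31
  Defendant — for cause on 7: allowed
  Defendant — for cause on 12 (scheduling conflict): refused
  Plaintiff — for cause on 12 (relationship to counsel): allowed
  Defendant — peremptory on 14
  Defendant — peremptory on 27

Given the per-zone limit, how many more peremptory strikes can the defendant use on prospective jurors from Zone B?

Defendant peremptories so far: #23, #16, #14, #27 — 4 of 6 used, 2 left overall.
Against Zone B: #16 — 1 used; per-zone cap 3 leaves 2.
Binding limit: min(2, 2) = 2.

2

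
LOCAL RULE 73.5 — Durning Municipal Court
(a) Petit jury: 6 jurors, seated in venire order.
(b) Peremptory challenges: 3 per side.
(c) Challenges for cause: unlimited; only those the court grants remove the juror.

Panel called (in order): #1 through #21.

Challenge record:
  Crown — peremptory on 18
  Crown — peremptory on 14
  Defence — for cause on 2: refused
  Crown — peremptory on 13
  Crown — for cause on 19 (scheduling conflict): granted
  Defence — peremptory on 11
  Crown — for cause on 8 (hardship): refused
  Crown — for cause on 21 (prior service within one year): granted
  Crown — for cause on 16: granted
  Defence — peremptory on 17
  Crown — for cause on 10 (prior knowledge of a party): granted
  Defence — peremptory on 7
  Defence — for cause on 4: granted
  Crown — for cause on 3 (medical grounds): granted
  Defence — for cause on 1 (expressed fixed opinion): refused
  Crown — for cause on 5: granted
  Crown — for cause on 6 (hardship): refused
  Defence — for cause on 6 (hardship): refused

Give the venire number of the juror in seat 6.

12

Removed: #3, #4, #5, #7, #10, #11, #13, #14, #16, #17, #18, #19, #21. (#1, #2, #6, #8 stay — for-cause denied.)
Filling seats in venire order through position 6: #1, #2, #6, #8, #9, #12.
So seat 6 is #12.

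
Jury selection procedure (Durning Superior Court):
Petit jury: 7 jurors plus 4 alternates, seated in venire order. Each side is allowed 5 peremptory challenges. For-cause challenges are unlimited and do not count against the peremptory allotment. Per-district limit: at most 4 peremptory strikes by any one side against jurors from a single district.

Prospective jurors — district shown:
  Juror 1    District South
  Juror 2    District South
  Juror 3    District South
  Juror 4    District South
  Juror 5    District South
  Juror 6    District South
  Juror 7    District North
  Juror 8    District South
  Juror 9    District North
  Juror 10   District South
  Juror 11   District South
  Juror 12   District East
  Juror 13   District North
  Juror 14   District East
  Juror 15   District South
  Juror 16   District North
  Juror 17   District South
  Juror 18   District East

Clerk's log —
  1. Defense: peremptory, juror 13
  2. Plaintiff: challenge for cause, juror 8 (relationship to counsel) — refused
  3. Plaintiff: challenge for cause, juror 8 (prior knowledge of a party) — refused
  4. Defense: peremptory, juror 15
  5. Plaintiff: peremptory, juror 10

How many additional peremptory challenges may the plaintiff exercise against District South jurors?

3

Plaintiff peremptories so far: #10 — 1 of 5 used, 4 left overall.
Against District South: #10 — 1 used; per-district cap 4 leaves 3.
Binding limit: min(4, 3) = 3.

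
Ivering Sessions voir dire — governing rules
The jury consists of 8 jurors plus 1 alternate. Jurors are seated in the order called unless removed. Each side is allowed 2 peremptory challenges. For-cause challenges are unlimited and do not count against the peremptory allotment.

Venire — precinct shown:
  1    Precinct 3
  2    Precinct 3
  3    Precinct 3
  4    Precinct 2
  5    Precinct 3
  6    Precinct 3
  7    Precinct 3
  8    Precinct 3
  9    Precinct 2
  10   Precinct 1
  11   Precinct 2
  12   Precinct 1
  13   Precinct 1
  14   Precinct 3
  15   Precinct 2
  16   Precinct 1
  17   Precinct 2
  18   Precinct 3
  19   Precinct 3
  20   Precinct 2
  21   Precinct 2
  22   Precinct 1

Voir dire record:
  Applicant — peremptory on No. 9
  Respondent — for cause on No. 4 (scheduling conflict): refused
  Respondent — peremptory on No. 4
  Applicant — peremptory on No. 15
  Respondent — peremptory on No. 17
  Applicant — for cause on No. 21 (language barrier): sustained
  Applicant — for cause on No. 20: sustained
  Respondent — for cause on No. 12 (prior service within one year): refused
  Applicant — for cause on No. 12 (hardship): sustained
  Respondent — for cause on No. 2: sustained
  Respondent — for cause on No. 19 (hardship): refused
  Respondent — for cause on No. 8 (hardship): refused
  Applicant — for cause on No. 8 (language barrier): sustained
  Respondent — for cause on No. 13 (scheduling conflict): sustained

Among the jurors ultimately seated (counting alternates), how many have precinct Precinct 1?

2

Removed: #2, #4, #8, #9, #12, #13, #15, #17, #20, #21.
Seated (9 incl. alternates): #1, #3, #5, #6, #7, #10, #11, #14, #16.
Of those, in Precinct 1: #10, #16 → 2.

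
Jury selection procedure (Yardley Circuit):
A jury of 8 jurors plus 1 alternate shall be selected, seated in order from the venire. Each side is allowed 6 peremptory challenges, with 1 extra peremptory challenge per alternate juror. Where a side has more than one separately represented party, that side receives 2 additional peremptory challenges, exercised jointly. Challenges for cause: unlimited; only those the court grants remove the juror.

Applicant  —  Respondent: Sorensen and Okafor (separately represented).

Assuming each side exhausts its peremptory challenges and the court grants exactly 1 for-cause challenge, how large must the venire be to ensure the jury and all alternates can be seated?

Seats to fill: 8 + 1 alternates = 9.
Peremptories — Applicant: 6 + 1×1 = 7; Respondent: 6 + 1×1 + 2 = 9; total 16.
For-cause removals: 1.
Minimum venire: 9 + 16 + 1 = 26.

26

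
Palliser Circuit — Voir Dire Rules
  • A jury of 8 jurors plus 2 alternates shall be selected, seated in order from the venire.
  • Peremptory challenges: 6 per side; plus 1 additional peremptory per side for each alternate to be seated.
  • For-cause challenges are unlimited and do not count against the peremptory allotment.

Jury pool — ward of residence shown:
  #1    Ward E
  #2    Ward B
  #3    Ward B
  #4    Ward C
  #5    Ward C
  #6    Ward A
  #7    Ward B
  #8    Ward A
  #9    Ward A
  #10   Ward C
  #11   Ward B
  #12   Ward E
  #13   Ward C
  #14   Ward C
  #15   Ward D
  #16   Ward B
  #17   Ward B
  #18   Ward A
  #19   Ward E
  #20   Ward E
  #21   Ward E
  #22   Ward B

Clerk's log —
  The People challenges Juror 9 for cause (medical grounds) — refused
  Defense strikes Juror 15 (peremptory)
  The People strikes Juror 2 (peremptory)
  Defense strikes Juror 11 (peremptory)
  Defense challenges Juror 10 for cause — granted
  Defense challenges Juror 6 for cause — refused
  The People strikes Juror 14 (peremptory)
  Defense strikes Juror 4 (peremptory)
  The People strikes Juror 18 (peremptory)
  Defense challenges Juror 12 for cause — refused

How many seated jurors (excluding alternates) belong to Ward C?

1

Removed: #2, #4, #10, #11, #14, #15, #18.
Seated jurors 1–8: #1, #3, #5, #6, #7, #8, #9, #12 (alternates #13, #16 not counted).
Of those, in Ward C: #5 → 1.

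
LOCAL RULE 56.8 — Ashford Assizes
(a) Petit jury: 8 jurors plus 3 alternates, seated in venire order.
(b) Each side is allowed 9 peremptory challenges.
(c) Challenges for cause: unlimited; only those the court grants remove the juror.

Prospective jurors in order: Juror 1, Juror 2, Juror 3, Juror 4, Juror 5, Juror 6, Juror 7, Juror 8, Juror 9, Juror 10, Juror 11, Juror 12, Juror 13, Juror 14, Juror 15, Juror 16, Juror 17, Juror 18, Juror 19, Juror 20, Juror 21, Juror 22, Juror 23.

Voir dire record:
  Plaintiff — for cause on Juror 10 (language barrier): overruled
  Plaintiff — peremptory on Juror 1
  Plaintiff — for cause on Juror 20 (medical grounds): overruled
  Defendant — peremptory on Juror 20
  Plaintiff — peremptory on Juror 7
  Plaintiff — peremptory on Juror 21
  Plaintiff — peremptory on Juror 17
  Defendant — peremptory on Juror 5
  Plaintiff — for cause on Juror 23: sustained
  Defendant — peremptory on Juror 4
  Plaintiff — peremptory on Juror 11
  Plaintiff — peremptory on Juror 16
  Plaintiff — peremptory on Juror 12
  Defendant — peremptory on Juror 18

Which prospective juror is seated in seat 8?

14

Removed: #1, #4, #5, #7, #11, #12, #16, #17, #18, #20, #21, #23. (#10 stays — for-cause denied.)
Seating in order: seats 1–8 → #2, #3, #6, #8, #9, #10, #13, #14; alternates → #15, #19, #22.
So seat 8 is #14.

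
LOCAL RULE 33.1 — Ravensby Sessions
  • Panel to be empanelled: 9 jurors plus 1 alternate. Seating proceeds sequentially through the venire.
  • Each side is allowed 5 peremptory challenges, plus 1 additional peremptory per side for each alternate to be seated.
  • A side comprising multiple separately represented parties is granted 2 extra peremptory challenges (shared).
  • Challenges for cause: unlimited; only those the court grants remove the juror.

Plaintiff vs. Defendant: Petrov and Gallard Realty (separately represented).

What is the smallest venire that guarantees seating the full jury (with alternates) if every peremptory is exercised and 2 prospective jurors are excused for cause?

26

Seats to fill: 9 + 1 alternates = 10.
Peremptories — Plaintiff: 5 + 1×1 = 6; Defendant: 5 + 1×1 + 2 = 8; total 14.
For-cause removals: 2.
Minimum venire: 10 + 14 + 2 = 26.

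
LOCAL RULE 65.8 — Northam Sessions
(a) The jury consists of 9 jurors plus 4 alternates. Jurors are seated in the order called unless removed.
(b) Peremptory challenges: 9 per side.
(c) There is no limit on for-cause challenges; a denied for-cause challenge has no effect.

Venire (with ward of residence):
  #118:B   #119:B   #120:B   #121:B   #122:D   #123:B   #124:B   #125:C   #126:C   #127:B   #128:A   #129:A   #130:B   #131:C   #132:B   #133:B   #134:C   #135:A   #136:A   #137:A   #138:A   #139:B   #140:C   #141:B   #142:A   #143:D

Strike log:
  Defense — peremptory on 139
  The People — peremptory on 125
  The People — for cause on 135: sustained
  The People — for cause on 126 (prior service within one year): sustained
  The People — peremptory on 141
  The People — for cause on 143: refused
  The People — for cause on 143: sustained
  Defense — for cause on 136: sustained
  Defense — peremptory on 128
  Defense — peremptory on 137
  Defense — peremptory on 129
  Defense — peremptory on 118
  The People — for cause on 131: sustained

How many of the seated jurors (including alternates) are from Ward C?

2

Removed: #118, #125, #126, #128, #129, #131, #135, #136, #137, #139, #141, #143.
Seated (13 incl. alternates): #119, #120, #121, #122, #123, #124, #127, #130, #132, #133, #134, #138, #140.
Of those, in Ward C: #134, #140 → 2.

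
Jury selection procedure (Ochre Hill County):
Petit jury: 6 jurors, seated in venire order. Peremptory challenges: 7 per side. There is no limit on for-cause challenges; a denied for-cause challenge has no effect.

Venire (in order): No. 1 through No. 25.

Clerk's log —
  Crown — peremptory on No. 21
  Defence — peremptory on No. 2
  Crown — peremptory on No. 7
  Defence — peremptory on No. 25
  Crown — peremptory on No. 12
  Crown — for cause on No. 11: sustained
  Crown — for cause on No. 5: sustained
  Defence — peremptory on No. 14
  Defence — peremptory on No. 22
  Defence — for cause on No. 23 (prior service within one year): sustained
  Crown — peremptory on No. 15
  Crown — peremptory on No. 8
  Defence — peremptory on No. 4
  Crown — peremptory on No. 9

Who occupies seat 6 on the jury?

Removed: #2, #4, #5, #7, #8, #9, #11, #12, #14, #15, #21, #22, #23, #25.
Seating in order: seats 1–6 → #1, #3, #6, #10, #13, #16.
So seat 6 is #16.

16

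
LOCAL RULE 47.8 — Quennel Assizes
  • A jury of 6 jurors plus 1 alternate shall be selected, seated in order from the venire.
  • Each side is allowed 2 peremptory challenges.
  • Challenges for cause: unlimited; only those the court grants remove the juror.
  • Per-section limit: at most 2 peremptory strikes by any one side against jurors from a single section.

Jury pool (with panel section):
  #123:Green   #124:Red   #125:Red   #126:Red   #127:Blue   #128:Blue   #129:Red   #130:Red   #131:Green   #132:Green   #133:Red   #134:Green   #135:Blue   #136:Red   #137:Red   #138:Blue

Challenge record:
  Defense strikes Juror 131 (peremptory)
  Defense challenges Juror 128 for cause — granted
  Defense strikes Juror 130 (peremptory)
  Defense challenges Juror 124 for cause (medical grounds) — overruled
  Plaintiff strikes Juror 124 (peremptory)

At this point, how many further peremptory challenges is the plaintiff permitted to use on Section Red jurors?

1

Plaintiff peremptories so far: #124 — 1 of 2 used, 1 left overall.
Against Section Red: #124 — 1 used; per-section cap 2 leaves 1.
Binding limit: min(1, 1) = 1.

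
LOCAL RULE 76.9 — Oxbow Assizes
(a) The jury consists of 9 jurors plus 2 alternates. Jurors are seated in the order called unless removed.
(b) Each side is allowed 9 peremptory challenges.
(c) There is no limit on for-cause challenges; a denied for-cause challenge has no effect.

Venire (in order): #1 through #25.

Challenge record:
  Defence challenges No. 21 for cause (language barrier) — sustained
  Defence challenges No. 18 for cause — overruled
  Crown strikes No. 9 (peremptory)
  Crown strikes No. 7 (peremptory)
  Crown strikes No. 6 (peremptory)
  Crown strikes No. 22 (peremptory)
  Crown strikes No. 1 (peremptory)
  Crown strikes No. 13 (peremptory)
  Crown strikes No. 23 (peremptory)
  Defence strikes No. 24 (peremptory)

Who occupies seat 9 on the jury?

Removed: #1, #6, #7, #9, #13, #21, #22, #23, #24. (#18 stays — for-cause denied.)
Seating in order: seats 1–9 → #2, #3, #4, #5, #8, #10, #11, #12, #14; alternates → #15, #16.
So seat 9 is #14.

14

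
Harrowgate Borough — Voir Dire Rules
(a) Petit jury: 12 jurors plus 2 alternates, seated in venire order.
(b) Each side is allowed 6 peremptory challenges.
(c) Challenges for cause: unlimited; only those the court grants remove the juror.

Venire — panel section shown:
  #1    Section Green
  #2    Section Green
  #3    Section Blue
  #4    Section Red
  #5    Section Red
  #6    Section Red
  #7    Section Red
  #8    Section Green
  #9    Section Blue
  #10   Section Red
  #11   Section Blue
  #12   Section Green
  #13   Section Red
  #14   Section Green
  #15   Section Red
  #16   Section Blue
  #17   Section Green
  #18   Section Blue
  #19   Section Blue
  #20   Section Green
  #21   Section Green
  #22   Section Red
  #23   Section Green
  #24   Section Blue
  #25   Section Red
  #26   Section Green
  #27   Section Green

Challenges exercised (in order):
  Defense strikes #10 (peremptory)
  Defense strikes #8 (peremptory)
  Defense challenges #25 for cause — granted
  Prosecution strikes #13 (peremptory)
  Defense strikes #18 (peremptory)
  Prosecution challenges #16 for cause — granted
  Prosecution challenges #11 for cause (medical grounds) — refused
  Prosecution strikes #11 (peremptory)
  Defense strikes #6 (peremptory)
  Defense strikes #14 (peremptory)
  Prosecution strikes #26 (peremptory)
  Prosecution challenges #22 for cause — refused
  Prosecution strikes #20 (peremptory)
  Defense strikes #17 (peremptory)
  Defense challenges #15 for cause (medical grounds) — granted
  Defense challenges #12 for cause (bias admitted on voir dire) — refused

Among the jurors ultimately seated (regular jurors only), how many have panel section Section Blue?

3

Removed: #6, #8, #10, #11, #13, #14, #15, #16, #17, #18, #20, #25, #26.
Seated jurors 1–12: #1, #2, #3, #4, #5, #7, #9, #12, #19, #21, #22, #23 (alternates #24, #27 not counted).
Of those, in Section Blue: #3, #9, #19 → 3.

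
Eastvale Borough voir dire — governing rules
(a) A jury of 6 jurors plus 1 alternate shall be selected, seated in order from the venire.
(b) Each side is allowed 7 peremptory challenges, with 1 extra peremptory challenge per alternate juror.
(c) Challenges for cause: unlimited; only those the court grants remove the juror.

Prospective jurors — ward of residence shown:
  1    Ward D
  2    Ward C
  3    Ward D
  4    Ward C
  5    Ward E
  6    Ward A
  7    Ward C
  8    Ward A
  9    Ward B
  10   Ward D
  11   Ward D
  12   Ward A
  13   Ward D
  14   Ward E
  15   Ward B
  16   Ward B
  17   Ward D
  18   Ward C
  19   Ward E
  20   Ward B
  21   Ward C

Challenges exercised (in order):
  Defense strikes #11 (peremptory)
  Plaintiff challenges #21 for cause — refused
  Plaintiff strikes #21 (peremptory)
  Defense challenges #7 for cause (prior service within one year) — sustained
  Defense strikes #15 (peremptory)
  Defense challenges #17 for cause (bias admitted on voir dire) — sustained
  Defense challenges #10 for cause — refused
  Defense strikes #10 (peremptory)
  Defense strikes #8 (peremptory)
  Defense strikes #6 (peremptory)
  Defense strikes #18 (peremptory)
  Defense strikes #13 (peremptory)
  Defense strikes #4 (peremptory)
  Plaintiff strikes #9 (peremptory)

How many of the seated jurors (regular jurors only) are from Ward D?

2

Removed: #4, #6, #7, #8, #9, #10, #11, #13, #15, #17, #18, #21.
Seated jurors 1–6: #1, #2, #3, #5, #12, #14 (alternates #16 not counted).
Of those, in Ward D: #1, #3 → 2.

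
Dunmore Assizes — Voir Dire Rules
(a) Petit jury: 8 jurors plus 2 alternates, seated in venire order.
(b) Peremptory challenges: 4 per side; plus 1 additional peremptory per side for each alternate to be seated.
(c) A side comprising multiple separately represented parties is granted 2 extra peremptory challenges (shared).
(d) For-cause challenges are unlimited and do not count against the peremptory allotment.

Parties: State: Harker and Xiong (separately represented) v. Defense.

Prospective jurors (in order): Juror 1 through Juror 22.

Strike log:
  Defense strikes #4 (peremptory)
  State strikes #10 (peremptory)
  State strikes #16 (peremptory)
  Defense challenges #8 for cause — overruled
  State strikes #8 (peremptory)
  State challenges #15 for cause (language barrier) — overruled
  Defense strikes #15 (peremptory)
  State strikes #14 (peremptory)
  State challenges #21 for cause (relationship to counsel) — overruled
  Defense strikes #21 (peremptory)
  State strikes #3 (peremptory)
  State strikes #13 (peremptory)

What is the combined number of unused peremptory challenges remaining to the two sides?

State allotment: 4 base + 1 × 2 alternates + 2 multi-party = 8. Defense allotment: 4 base + 1 × 2 alternates = 6.
State peremptories used: #10, #16, #8, #14, #3, #13 — 6 (for-cause on #15, #21 don't count).
Defense peremptories used: #4, #15, #21 — 3 (the for-cause on #8 doesn't count).
Remaining: (8 − 6) + (6 − 3) = 5.

5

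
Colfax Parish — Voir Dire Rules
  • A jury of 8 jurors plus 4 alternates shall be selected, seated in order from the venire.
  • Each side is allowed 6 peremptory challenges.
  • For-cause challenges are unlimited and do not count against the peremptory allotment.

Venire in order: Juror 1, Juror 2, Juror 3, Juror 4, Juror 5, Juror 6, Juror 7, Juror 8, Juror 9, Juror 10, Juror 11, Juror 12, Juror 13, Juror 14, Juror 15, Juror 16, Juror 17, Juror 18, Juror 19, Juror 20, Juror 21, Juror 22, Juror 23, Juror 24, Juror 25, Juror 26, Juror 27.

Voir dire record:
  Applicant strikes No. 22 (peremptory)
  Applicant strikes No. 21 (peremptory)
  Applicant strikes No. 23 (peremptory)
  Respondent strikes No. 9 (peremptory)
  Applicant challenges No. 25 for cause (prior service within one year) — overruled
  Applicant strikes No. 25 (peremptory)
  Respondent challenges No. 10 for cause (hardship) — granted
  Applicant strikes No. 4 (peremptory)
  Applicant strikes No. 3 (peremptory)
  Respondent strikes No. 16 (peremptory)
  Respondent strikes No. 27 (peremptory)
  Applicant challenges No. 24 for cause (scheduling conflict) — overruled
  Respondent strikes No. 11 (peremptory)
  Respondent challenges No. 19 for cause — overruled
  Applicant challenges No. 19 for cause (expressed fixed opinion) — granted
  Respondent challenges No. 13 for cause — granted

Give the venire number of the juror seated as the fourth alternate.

Removed: #3, #4, #9, #10, #11, #13, #16, #19, #21, #22, #23, #25, #27. (#24 stays — for-cause denied.)
Filling seats in venire order through position 12: #1, #2, #5, #6, #7, #8, #12, #14, #15, #17, #18, #20.
So alternate 4 is #20.

20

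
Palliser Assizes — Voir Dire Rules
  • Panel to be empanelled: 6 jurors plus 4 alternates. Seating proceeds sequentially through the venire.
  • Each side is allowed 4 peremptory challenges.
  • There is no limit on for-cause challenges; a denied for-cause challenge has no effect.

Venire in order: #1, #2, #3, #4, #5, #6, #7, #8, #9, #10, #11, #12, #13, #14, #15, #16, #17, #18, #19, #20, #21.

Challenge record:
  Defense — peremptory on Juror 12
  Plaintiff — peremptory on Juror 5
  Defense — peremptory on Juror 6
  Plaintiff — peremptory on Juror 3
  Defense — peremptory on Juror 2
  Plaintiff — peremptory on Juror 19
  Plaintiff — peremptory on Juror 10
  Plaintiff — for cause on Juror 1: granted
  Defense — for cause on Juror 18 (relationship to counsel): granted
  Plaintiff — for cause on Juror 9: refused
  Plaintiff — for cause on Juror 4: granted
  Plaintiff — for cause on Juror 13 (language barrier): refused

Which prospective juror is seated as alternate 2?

Removed: #1, #2, #3, #4, #5, #6, #10, #12, #18, #19. (#9, #13 stay — for-cause denied.)
Filling seats in venire order through position 8: #7, #8, #9, #11, #13, #14, #15, #16.
So alternate 2 is #16.

16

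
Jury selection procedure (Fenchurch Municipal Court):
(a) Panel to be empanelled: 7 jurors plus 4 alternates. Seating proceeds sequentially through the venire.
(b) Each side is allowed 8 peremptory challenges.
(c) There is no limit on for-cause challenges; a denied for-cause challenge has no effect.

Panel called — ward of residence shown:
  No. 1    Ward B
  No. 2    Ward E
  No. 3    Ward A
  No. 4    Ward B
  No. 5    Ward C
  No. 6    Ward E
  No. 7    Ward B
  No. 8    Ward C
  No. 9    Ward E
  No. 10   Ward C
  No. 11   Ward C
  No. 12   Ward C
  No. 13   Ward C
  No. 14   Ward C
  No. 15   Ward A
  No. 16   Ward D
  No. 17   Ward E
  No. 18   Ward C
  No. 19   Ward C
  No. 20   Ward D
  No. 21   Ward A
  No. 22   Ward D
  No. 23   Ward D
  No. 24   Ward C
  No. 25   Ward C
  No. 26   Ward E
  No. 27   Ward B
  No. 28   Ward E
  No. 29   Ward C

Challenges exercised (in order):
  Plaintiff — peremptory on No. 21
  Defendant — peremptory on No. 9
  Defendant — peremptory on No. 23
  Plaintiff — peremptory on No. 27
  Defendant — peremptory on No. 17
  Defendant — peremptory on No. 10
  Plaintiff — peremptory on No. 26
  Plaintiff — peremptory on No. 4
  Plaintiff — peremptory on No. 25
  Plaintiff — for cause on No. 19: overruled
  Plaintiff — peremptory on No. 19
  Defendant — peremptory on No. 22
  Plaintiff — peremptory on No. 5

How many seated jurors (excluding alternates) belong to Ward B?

Removed: #4, #5, #9, #10, #17, #19, #21, #22, #23, #25, #26, #27.
Seated jurors 1–7: #1, #2, #3, #6, #7, #8, #11 (alternates #12, #13, #14, #15 not counted).
Of those, in Ward B: #1, #7 → 2.

2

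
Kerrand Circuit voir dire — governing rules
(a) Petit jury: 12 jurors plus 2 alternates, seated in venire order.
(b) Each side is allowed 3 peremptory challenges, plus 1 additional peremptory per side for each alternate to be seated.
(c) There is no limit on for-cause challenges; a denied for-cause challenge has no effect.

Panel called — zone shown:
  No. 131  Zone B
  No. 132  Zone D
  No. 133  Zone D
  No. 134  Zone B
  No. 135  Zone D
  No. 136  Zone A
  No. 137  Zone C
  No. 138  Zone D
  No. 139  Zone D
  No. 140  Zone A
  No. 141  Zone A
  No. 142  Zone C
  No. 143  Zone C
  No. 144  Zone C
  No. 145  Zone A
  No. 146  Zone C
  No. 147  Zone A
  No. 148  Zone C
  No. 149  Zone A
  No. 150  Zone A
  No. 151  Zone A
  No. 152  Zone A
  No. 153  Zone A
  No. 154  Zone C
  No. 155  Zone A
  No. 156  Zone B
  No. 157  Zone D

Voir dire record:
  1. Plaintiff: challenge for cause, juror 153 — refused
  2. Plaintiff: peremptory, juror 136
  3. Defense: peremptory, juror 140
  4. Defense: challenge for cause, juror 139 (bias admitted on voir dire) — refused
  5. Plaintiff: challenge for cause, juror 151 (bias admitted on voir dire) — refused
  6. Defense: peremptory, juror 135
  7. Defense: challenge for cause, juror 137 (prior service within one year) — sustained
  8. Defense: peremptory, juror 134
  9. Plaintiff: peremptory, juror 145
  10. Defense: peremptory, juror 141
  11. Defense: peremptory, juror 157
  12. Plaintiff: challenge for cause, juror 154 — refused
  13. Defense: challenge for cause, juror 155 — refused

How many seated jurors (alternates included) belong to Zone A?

Removed: #134, #135, #136, #137, #140, #141, #145, #157.
Seated (14 incl. alternates): #131, #132, #133, #138, #139, #142, #143, #144, #146, #147, #148, #149, #150, #151.
Of those, in Zone A: #147, #149, #150, #151 → 4.

4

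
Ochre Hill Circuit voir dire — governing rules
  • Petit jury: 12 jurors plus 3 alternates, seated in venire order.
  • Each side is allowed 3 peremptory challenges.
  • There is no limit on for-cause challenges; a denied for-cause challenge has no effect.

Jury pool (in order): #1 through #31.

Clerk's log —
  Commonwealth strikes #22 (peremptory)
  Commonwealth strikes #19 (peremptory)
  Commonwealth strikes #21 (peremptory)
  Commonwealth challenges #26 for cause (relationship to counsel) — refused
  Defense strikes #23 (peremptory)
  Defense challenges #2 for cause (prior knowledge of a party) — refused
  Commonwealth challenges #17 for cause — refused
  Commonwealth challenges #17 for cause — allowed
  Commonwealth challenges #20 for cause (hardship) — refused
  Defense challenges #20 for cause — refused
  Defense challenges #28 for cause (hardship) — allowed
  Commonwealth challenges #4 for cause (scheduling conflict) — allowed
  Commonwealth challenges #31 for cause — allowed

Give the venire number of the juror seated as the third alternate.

16

Removed: #4, #17, #19, #21, #22, #23, #28, #31. (#2, #20, #26 stay — for-cause denied.)
Seating in order: seats 1–12 → #1, #2, #3, #5, #6, #7, #8, #9, #10, #11, #12, #13; alternates → #14, #15, #16.
So alternate 3 is #16.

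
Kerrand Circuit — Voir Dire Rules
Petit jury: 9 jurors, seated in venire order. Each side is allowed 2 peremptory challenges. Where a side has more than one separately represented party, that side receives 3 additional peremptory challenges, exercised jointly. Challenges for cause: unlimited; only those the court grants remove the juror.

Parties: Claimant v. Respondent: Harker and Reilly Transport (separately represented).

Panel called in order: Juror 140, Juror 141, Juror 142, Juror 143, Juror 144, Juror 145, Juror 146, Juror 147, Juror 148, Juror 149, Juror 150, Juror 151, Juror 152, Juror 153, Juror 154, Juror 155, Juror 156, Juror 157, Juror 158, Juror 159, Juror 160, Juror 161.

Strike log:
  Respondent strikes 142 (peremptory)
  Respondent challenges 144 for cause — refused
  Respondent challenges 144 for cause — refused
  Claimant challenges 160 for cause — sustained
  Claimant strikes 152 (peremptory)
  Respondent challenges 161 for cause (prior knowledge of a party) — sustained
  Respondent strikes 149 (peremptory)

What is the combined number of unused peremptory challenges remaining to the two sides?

Claimant allotment: 2. Respondent allotment: 2 base + 3 multi-party = 5.
Claimant peremptories used: #152 — 1 (the for-cause on #160 doesn't count).
Respondent peremptories used: #142, #149 — 2 (for-cause on #144, #144, #161 don't count).
Remaining: (2 − 1) + (5 − 2) = 4.

4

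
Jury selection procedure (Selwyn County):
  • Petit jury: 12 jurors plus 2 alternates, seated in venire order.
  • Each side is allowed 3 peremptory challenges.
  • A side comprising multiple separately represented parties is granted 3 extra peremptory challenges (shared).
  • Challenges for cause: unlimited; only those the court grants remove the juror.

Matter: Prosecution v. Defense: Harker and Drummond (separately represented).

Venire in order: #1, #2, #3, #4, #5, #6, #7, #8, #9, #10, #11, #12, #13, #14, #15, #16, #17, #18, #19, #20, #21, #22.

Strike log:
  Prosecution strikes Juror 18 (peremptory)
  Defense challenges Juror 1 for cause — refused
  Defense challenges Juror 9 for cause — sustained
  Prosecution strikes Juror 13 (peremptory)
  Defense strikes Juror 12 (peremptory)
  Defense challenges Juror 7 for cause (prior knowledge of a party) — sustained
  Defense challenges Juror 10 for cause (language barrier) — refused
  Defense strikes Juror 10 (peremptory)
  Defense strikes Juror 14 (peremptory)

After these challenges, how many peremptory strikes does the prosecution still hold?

1

Prosecution allotment: 3.
Prosecution peremptories used: #18, #13 — 2.
Remaining: 3 − 2 = 1.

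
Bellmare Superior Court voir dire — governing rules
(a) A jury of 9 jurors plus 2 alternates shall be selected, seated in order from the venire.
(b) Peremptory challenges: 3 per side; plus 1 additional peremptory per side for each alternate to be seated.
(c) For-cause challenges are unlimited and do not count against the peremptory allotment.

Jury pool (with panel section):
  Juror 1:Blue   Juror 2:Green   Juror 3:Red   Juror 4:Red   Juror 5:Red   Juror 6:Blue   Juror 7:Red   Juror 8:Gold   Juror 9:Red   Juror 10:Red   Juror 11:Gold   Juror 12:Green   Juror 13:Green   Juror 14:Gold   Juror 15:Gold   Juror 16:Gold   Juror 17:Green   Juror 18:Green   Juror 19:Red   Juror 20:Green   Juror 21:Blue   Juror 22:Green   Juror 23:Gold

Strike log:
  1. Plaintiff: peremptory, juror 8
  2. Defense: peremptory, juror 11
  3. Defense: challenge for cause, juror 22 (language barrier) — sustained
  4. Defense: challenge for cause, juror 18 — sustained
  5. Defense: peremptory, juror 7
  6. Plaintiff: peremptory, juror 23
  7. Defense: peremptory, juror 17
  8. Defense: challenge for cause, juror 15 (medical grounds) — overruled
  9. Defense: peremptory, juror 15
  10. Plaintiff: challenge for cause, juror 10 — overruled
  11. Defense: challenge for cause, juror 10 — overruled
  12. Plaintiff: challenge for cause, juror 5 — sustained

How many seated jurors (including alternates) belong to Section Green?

Removed: #5, #7, #8, #11, #15, #17, #18, #22, #23.
Seated (11 incl. alternates): #1, #2, #3, #4, #6, #9, #10, #12, #13, #14, #16.
Of those, in Section Green: #2, #12, #13 → 3.

3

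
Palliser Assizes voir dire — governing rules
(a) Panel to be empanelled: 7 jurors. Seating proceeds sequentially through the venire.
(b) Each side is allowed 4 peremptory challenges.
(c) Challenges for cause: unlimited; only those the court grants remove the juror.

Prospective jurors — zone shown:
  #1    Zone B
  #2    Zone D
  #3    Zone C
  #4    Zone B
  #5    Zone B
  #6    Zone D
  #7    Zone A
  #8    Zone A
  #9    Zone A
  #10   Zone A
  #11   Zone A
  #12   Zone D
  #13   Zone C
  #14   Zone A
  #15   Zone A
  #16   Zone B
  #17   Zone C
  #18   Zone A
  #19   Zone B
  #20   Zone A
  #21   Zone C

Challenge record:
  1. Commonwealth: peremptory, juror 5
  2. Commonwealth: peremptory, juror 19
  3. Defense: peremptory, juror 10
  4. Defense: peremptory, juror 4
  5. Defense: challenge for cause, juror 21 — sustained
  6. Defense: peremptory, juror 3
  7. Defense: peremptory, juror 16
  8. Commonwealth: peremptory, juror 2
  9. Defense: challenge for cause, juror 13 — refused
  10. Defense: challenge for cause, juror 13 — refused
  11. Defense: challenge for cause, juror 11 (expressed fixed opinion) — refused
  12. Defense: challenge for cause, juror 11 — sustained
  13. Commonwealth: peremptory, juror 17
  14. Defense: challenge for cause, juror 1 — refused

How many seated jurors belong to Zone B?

Removed: #2, #3, #4, #5, #10, #11, #16, #17, #19, #21.
Seated jurors 1–7: #1, #6, #7, #8, #9, #12, #13.
Of those, in Zone B: #1 → 1.

1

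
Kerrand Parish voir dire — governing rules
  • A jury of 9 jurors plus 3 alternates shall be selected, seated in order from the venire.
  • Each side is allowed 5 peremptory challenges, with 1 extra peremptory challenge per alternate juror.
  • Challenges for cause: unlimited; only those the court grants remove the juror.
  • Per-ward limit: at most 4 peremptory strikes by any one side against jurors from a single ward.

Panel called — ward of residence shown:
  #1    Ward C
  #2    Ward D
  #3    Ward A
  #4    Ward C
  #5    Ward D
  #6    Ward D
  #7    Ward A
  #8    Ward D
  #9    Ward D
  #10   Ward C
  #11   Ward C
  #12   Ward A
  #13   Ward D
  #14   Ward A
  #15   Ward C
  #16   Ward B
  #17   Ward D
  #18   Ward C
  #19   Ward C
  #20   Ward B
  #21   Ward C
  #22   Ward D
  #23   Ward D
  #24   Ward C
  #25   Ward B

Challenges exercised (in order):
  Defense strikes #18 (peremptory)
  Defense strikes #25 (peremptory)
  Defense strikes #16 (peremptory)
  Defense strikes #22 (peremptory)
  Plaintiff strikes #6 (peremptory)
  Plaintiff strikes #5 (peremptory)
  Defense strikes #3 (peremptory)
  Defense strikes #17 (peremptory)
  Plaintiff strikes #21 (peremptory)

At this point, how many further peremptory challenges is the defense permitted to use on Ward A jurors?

2

Defense peremptories so far: #18, #25, #16, #22, #3, #17 — 6 of 8 used, 2 left overall.
Against Ward A: #3 — 1 used; per-ward cap 4 leaves 3.
Binding limit: min(2, 3) = 2.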